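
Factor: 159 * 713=3^1 * 23^1*31^1 * 53^1 =113367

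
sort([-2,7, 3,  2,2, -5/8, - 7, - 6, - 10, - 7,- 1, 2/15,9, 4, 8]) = [  -  10, - 7 , - 7, - 6, - 2, - 1, - 5/8,2/15, 2, 2, 3, 4, 7,8, 9 ] 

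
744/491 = 744/491=1.52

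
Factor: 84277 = 71^1 * 1187^1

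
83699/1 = 83699 = 83699.00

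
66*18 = 1188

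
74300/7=10614+2/7 = 10614.29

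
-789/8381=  - 789/8381 = - 0.09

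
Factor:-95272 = -2^3*11909^1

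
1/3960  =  1/3960= 0.00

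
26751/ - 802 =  - 26751/802 = - 33.36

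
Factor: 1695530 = 2^1* 5^1*169553^1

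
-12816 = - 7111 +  - 5705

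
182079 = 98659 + 83420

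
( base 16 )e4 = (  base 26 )8K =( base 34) 6O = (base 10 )228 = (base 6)1020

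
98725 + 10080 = 108805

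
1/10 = 1/10= 0.10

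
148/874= 74/437  =  0.17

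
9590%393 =158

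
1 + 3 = 4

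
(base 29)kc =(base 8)1120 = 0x250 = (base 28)L4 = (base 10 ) 592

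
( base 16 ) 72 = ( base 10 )114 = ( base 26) 4A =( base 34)3C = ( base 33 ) 3f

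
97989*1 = 97989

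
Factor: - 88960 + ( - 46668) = - 135628 = - 2^2*41^1*827^1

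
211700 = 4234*50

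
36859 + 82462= 119321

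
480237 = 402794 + 77443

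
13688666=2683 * 5102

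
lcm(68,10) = 340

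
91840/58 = 1583+13/29 = 1583.45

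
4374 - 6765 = -2391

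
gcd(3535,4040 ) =505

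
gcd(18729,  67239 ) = 9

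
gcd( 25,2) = 1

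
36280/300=1814/15  =  120.93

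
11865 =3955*3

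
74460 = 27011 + 47449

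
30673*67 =2055091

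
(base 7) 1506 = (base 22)150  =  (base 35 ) GY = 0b1001010010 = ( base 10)594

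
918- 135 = 783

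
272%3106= 272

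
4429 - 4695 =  - 266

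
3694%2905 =789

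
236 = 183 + 53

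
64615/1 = 64615  =  64615.00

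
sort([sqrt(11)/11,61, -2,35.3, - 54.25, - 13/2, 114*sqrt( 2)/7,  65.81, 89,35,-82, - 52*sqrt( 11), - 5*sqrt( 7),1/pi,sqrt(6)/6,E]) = [-52*sqrt( 11), - 82,-54.25, - 5*sqrt(7 ), - 13/2, - 2,sqrt ( 11 )/11,1/pi,sqrt( 6) /6, E,114*sqrt( 2)/7,35,35.3,61, 65.81,89]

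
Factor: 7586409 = 3^1 * 761^1*3323^1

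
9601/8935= 1 + 666/8935= 1.07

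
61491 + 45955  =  107446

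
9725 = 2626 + 7099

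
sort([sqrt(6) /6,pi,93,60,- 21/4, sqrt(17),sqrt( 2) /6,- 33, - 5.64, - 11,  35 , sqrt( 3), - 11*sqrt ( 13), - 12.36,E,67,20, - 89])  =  [ - 89,  -  11*sqrt (13), - 33, - 12.36, - 11, -5.64,-21/4,sqrt( 2)/6, sqrt(6)/6,  sqrt(3), E,pi,sqrt( 17),20,35, 60,67, 93]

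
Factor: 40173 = 3^1*7^1*1913^1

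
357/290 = 1+67/290 = 1.23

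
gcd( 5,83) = 1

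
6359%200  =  159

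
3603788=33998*106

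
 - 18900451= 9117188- 28017639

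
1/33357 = 1/33357 = 0.00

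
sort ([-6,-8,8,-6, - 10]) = [-10, - 8,  -  6,- 6, 8]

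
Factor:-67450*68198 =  - 4599955100 = - 2^2*5^2*13^1*19^1*43^1*61^1*71^1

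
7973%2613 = 134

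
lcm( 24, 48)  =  48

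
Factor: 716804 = 2^2*11^2*1481^1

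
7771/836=9+ 13/44  =  9.30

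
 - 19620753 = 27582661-47203414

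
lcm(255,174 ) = 14790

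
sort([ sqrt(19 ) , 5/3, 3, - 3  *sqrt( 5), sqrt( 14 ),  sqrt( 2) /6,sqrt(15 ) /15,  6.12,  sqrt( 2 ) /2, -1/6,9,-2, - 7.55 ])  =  [ - 7.55,-3 * sqrt(5 ),-2, - 1/6,sqrt( 2 ) /6, sqrt( 15 ) /15, sqrt(2)/2, 5/3,  3,sqrt(14 ),sqrt( 19 ),  6.12,  9] 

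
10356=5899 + 4457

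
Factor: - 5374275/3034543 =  - 3^1*5^2*131^1 * 547^1*3034543^ ( - 1) 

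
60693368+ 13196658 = 73890026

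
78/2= 39 = 39.00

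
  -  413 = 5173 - 5586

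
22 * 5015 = 110330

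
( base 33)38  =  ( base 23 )4F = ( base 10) 107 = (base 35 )32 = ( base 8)153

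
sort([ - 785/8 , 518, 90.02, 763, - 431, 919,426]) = [ - 431, - 785/8  ,  90.02,426,  518,763, 919]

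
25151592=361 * 69672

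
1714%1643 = 71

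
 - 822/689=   -  2 + 556/689 = - 1.19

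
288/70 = 144/35 = 4.11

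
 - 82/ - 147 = 82/147 = 0.56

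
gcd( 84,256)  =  4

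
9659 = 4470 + 5189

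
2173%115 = 103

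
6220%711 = 532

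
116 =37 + 79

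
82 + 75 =157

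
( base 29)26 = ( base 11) 59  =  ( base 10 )64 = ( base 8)100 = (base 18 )3A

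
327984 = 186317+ 141667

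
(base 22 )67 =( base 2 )10001011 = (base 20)6j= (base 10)139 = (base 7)256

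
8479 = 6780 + 1699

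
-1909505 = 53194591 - 55104096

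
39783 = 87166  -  47383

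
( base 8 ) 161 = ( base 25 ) 4d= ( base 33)3e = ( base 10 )113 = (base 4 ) 1301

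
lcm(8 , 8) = 8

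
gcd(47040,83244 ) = 84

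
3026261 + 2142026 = 5168287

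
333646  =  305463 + 28183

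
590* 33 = 19470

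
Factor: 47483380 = 2^2*5^1*7^1*17^1* 71^1*281^1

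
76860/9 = 8540 = 8540.00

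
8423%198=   107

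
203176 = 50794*4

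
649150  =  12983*50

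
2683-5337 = -2654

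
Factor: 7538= 2^1*3769^1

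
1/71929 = 1/71929 =0.00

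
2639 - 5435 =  - 2796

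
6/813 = 2/271 = 0.01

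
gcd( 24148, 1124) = 4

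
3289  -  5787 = -2498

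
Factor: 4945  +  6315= 2^2*5^1*563^1 = 11260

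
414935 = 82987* 5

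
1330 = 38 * 35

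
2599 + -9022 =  - 6423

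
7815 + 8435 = 16250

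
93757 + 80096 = 173853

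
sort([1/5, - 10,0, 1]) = [ - 10,0,  1/5, 1 ]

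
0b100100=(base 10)36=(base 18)20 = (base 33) 13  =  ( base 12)30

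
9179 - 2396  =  6783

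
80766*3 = 242298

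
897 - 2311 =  - 1414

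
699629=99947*7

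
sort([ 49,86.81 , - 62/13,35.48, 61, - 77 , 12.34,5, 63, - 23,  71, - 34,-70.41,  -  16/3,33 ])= [ - 77, - 70.41, - 34,-23,-16/3, - 62/13,5, 12.34,33 , 35.48,49 , 61,63 , 71,  86.81]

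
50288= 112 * 449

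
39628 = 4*9907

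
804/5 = 160+4/5 = 160.80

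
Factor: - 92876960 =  - 2^5*5^1*11^1*113^1*467^1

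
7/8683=7/8683 = 0.00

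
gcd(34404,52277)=61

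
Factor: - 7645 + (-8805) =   -  2^1*5^2 * 7^1 * 47^1= - 16450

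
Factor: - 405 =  - 3^4*5^1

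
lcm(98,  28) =196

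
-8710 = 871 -9581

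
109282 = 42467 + 66815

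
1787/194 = 1787/194 = 9.21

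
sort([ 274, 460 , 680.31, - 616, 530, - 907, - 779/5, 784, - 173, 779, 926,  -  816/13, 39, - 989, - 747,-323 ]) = [-989,-907, - 747, - 616, - 323, -173, - 779/5, - 816/13, 39,274,  460, 530, 680.31,779, 784, 926 ]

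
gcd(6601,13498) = 1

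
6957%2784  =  1389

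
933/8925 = 311/2975=0.10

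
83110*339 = 28174290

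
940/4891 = 940/4891 = 0.19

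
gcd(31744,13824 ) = 512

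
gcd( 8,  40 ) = 8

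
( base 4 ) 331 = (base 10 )61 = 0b111101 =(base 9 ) 67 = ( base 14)45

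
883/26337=883/26337  =  0.03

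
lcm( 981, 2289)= 6867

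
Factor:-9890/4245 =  - 2^1*3^(-1)*23^1*43^1*283^( - 1) = -1978/849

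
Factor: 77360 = 2^4*5^1*967^1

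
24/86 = 12/43 = 0.28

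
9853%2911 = 1120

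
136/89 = 136/89 = 1.53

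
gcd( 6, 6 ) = 6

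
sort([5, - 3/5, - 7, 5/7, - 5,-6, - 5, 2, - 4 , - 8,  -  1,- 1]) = [ - 8,-7, - 6,-5, - 5 , - 4, - 1,  -  1 , - 3/5 , 5/7,  2 , 5 ] 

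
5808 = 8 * 726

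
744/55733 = 744/55733  =  0.01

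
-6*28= -168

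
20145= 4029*5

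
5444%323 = 276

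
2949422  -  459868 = 2489554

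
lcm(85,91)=7735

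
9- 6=3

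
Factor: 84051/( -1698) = - 99/2 = - 2^( - 1)*3^2*11^1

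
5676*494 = 2803944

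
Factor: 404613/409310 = 2^ (-1)*3^2*5^ (  -  1 )*61^( - 1)*67^1 = 603/610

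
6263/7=6263/7 = 894.71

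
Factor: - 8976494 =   -  2^1*113^1 * 39719^1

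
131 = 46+85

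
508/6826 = 254/3413 = 0.07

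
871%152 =111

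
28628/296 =7157/74 = 96.72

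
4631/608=7 + 375/608 = 7.62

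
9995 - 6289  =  3706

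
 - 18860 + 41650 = 22790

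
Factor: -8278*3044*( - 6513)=164116085016= 2^3*3^1*13^1*167^1*761^1*4139^1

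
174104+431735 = 605839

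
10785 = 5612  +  5173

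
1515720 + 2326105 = 3841825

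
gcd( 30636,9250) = 74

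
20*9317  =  186340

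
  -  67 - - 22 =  - 45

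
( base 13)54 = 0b1000101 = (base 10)69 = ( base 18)3f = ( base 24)2l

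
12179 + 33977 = 46156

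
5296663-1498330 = 3798333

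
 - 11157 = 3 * (-3719 )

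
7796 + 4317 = 12113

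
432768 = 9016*48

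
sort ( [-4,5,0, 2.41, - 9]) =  [  -  9, - 4,0, 2.41,5]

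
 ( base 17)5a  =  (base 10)95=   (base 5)340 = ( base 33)2T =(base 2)1011111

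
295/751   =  295/751 = 0.39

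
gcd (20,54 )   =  2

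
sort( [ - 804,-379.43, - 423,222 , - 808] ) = [ -808,-804, - 423,-379.43,222 ]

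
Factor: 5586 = 2^1 * 3^1*7^2*19^1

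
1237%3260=1237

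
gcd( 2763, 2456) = 307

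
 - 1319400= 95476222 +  - 96795622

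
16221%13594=2627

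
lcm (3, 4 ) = 12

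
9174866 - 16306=9158560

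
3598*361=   1298878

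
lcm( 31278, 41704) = 125112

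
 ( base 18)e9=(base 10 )261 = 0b100000101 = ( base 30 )8L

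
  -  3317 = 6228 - 9545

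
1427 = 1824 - 397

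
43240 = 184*235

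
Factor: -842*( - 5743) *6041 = 29211895846 = 2^1*7^1 * 421^1*863^1 *5743^1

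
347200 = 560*620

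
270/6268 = 135/3134 = 0.04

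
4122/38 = 2061/19 = 108.47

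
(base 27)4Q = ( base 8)206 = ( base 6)342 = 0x86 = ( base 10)134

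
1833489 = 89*20601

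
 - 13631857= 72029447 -85661304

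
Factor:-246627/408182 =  - 603/998 = -2^(-1)*3^2*67^1  *499^( - 1)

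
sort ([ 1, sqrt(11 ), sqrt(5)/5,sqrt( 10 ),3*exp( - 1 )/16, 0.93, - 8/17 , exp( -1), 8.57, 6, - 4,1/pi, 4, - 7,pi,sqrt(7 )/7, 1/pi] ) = [ - 7,-4,-8/17, 3*exp( - 1 )/16,1/pi,1/pi, exp( - 1), sqrt(7)/7, sqrt( 5) /5,0.93,1, pi, sqrt( 10), sqrt( 11), 4, 6, 8.57]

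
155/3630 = 31/726 = 0.04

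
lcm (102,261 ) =8874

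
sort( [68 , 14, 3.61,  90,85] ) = [ 3.61,14,68, 85,90]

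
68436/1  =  68436 = 68436.00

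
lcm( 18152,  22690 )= 90760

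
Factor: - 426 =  - 2^1*3^1*71^1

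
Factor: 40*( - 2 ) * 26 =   -  2^5 * 5^1 * 13^1 = - 2080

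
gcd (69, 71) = 1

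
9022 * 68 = 613496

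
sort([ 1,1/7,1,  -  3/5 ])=[ - 3/5, 1/7, 1, 1]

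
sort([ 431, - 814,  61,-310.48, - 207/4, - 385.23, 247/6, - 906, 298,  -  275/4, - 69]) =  [ - 906, - 814, - 385.23,- 310.48, - 69, - 275/4, - 207/4, 247/6, 61, 298, 431]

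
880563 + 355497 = 1236060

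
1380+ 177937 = 179317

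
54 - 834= - 780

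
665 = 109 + 556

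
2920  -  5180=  - 2260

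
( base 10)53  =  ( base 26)21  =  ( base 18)2h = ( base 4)311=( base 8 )65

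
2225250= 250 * 8901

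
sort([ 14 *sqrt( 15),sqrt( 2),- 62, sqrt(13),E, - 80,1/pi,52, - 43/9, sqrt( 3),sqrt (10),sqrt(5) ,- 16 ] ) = [ - 80,-62, - 16, - 43/9,1/pi,sqrt( 2), sqrt(3 ),sqrt(5 ),E,sqrt ( 10 ) , sqrt( 13),52, 14*sqrt( 15) ]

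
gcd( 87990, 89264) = 14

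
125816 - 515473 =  - 389657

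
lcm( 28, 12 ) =84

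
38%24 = 14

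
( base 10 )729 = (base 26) 121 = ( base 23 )18g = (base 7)2061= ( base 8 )1331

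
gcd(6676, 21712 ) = 4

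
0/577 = 0 = 0.00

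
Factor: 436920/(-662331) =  - 2^3 * 5^1 * 11^1*23^(  -  1 )*29^( - 1 )  =  - 440/667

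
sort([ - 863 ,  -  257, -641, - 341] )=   [ - 863,  -  641, - 341, - 257 ]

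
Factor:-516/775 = - 2^2 * 3^1*5^(-2)*31^( - 1)*43^1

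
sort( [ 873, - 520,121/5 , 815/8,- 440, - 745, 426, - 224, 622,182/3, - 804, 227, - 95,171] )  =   [-804, -745,-520,-440, - 224, - 95,  121/5 , 182/3  ,  815/8, 171,  227, 426, 622, 873]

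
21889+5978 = 27867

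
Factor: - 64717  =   - 64717^1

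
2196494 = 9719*226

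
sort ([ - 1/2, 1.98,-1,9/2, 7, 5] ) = [-1, - 1/2, 1.98,9/2 , 5 , 7]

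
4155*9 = 37395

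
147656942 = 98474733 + 49182209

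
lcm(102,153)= 306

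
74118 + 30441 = 104559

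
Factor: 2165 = 5^1* 433^1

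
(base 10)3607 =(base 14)1459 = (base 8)7027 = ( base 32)3GN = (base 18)B27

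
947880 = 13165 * 72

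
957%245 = 222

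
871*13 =11323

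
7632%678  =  174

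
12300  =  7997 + 4303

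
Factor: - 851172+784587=  -  66585=- 3^1*5^1*23^1 * 193^1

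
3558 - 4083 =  - 525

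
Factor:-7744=  -  2^6*11^2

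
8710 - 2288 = 6422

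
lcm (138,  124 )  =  8556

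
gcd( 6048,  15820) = 28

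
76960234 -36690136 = 40270098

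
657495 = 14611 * 45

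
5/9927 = 5/9927 = 0.00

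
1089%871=218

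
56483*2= 112966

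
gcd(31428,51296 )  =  4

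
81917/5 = 16383+2/5 = 16383.40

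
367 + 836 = 1203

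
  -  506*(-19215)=9722790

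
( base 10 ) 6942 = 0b1101100011110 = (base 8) 15436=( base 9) 10463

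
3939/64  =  3939/64 = 61.55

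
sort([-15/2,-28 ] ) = [ - 28 , - 15/2]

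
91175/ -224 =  - 13025/32 =- 407.03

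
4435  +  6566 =11001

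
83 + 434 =517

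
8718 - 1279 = 7439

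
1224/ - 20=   -  62 + 4/5 = -61.20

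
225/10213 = 225/10213 = 0.02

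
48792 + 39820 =88612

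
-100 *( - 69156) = 6915600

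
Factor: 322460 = 2^2*5^1*23^1* 701^1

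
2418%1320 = 1098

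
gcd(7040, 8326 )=2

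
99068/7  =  14152+ 4/7 = 14152.57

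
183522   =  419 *438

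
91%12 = 7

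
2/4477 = 2/4477 = 0.00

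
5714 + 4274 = 9988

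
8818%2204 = 2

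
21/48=7/16 = 0.44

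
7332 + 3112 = 10444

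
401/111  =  3 + 68/111 = 3.61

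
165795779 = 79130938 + 86664841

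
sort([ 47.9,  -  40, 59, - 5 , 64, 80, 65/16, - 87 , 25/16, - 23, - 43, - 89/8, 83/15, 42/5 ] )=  [ - 87 , - 43, - 40, - 23, - 89/8 , - 5, 25/16, 65/16 , 83/15,42/5 , 47.9, 59, 64, 80]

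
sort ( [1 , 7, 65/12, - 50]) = [ - 50, 1, 65/12, 7 ]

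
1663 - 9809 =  - 8146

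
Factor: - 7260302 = - 2^1*7^1 * 503^1*1031^1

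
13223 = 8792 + 4431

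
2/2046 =1/1023  =  0.00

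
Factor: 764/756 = 3^( - 3 )*7^( - 1 )*191^1 = 191/189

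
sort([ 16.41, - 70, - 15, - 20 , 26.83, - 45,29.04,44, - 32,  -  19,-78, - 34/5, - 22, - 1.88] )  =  [ - 78, - 70, - 45, - 32, - 22, - 20, - 19, - 15, - 34/5, - 1.88,16.41, 26.83,29.04, 44]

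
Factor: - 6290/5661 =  - 2^1*3^( - 2)*5^1= - 10/9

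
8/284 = 2/71 = 0.03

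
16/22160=1/1385 =0.00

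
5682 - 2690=2992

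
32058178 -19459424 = 12598754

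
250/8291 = 250/8291 = 0.03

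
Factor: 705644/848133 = 2^2*3^( - 2 )*11^( - 1 )*13^( - 1 ) * 67^1 * 659^( - 1)*2633^1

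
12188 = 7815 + 4373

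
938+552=1490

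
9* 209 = 1881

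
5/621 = 5/621 = 0.01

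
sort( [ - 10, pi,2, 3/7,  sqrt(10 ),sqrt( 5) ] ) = [ - 10, 3/7 , 2,  sqrt(5), pi,sqrt( 10)] 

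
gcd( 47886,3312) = 138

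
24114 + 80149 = 104263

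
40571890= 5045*8042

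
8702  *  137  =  1192174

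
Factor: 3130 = 2^1 * 5^1*313^1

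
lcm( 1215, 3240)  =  9720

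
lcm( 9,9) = 9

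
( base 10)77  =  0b1001101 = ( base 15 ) 52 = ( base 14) 57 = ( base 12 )65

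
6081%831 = 264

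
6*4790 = 28740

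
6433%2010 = 403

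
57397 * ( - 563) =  - 32314511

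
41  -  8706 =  - 8665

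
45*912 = 41040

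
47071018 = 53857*874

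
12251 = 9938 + 2313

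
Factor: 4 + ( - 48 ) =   -  44 = -2^2*11^1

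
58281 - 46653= 11628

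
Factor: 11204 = 2^2*2801^1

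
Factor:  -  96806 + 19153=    - 77653 = - 19^1*61^1*67^1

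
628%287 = 54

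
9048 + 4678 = 13726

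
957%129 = 54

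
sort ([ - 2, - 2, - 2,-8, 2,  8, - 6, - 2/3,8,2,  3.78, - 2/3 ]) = [  -  8,- 6,  -  2,  -  2,-2, - 2/3,-2/3, 2,  2, 3.78, 8 , 8]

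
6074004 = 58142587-52068583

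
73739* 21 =1548519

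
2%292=2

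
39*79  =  3081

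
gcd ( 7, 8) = 1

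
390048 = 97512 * 4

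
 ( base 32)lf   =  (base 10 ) 687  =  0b1010101111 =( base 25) 12c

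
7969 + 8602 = 16571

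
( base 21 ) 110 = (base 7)1230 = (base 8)716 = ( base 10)462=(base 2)111001110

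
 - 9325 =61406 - 70731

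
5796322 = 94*61663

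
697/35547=1/51 = 0.02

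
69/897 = 1/13 = 0.08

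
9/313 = 9/313  =  0.03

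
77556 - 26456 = 51100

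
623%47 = 12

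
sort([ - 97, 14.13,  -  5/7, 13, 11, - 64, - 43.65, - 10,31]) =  [ -97 , - 64,- 43.65, - 10, - 5/7,11, 13 , 14.13 , 31]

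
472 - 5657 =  - 5185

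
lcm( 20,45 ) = 180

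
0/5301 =0 = 0.00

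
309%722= 309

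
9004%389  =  57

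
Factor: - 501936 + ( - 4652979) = -3^1*5^1*343661^1 = -5154915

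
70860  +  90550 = 161410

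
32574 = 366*89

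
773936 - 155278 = 618658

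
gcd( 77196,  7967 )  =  1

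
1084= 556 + 528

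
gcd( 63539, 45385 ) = 9077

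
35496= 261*136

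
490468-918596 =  - 428128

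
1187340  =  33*35980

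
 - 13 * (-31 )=403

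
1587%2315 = 1587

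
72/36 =2 = 2.00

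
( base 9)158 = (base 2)10000110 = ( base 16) 86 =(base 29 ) 4i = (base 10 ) 134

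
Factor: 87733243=13^1*17^1*396983^1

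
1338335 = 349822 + 988513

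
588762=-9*( - 65418 )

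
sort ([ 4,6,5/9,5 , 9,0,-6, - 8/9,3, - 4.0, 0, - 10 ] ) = [ - 10, - 6, - 4.0,  -  8/9 , 0 , 0, 5/9,3,4,5,  6,  9]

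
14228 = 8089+6139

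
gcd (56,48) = 8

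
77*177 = 13629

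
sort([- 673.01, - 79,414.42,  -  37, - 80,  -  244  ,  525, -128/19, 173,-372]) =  [ - 673.01 , - 372,-244,  -  80,-79,-37, - 128/19,173,414.42, 525 ] 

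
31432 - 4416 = 27016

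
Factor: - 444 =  - 2^2 *3^1*37^1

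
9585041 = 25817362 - 16232321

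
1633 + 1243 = 2876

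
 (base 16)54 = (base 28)30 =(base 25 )39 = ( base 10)84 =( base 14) 60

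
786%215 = 141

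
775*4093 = 3172075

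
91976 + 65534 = 157510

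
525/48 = 10 + 15/16 = 10.94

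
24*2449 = 58776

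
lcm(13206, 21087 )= 1307394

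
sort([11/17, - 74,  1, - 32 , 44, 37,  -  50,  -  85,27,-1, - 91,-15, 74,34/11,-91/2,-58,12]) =[ - 91, - 85, - 74, -58, - 50, - 91/2, - 32, - 15 , - 1, 11/17, 1,34/11,  12, 27, 37, 44, 74 ] 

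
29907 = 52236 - 22329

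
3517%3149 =368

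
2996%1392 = 212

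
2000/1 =2000 = 2000.00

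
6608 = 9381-2773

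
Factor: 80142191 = 47^1*1705153^1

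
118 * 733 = 86494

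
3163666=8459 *374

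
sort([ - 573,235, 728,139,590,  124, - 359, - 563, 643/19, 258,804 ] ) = [ - 573, - 563, - 359,643/19,124,139,235,258,590,  728, 804]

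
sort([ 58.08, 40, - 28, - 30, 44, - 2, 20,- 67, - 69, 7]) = [-69, -67,  -  30, - 28, - 2, 7 , 20,40,44,  58.08 ] 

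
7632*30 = 228960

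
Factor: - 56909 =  - 56909^1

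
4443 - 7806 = -3363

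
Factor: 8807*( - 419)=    - 3690133 = -419^1*8807^1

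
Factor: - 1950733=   -  17^1*114749^1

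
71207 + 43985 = 115192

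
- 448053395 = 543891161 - 991944556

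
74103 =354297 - 280194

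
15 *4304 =64560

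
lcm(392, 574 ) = 16072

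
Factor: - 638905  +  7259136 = 6620231 = 6620231^1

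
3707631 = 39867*93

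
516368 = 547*944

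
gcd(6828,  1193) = 1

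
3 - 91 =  - 88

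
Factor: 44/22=2 = 2^1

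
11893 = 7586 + 4307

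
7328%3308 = 712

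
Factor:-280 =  - 2^3*5^1*7^1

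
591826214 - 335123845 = 256702369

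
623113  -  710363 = - 87250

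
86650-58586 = 28064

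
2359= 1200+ 1159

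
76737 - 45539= 31198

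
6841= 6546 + 295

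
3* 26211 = 78633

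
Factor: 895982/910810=5^ (- 1 ) * 91081^(-1) *447991^1=447991/455405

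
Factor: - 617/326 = -2^(  -  1 )*163^(  -  1 )*617^1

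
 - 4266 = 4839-9105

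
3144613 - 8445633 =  - 5301020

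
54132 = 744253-690121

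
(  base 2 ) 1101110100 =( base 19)28A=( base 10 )884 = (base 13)530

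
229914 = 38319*6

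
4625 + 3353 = 7978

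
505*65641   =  33148705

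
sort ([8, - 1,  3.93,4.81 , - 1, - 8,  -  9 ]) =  [-9, - 8, - 1, - 1, 3.93, 4.81, 8 ] 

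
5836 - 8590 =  - 2754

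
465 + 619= 1084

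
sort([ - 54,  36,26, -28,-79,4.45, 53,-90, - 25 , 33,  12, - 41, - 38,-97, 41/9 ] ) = [ - 97, - 90, - 79, - 54 ,-41, - 38,-28, - 25,  4.45, 41/9 , 12, 26, 33,  36, 53 ]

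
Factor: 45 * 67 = 3^2 * 5^1*67^1  =  3015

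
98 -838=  - 740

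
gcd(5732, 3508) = 4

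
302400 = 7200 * 42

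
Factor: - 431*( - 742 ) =2^1*7^1*53^1*431^1=   319802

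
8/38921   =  8/38921 = 0.00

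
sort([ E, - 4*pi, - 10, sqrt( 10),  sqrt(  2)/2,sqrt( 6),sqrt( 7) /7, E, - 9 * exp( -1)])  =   [ - 4 * pi,  -  10, - 9*exp ( - 1),sqrt( 7)/7,sqrt( 2 ) /2 , sqrt(6), E,E,  sqrt(10) ]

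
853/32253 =853/32253 = 0.03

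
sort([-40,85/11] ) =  [-40,85/11 ] 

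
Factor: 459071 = 103^1*4457^1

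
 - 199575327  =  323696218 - 523271545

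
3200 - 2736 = 464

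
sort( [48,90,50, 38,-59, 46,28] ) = [ - 59, 28,38,46, 48,50, 90] 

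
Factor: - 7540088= - 2^3*61^1*15451^1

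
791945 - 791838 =107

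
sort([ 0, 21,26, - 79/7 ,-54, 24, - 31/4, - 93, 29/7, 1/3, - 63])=[ - 93, - 63,-54, - 79/7,-31/4, 0, 1/3, 29/7, 21, 24,26] 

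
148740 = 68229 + 80511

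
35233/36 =978 + 25/36 = 978.69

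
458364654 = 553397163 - 95032509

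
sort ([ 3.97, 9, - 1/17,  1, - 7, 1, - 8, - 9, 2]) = [ - 9, - 8,  -  7, - 1/17,1, 1,2,3.97,9]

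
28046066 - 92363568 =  - 64317502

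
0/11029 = 0=0.00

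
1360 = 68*20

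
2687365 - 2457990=229375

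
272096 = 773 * 352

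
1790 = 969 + 821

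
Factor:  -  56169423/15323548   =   - 2^( - 2)*3^3*31^( -1)*191^( - 1 ) *647^( - 1)* 2080349^1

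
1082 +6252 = 7334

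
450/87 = 150/29 = 5.17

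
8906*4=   35624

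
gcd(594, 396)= 198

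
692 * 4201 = 2907092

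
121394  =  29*4186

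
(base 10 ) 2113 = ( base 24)3G1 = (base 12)1281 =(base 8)4101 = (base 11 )1651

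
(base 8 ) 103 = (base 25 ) 2h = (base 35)1W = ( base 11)61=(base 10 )67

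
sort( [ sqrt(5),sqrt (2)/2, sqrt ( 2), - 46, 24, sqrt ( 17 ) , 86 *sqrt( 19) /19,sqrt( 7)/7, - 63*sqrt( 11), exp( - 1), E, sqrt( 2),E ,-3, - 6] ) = [ - 63*sqrt( 11), - 46, - 6, - 3, exp( - 1),sqrt (7)/7,sqrt( 2)/2,sqrt(2),  sqrt(2), sqrt(5),E,E,sqrt( 17) , 86*sqrt(19)/19,24]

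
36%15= 6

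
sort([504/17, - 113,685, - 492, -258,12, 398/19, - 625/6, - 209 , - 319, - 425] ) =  [  -  492, - 425, - 319, - 258, - 209 , - 113, - 625/6,12,398/19, 504/17, 685]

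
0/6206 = 0 = 0.00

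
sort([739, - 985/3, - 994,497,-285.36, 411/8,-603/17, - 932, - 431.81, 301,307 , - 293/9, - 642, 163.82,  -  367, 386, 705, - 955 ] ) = [-994, - 955,- 932, - 642, - 431.81 ,  -  367, - 985/3,  -  285.36,-603/17 ,-293/9,411/8, 163.82, 301,307, 386, 497,705 , 739 ] 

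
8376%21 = 18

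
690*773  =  533370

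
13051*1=13051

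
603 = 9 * 67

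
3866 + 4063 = 7929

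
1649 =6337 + -4688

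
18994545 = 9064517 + 9930028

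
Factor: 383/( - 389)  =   - 383^1*389^( - 1 )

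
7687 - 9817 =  - 2130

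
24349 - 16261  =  8088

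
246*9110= 2241060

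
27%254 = 27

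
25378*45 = 1142010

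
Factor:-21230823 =- 3^1*7076941^1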